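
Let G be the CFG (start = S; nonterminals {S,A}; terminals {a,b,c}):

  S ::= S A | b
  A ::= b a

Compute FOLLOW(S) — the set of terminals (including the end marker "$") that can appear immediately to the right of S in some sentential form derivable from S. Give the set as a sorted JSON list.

Compute FIRST by fixpoint:
[1]
  A via A→b a: +{b}
  S via S→b: +{b}
  FIRST[S]={b}  FIRST[A]={b}
[2] (no change)
  FIRST[S]={b}  FIRST[A]={b}

FOLLOW iteration:
FOLLOW(S) := {$}
pass 1:
  S→S A: FOLLOW(S) ⊇ FIRST(A) = {b}; new: +{b}
  S→S A: FOLLOW(A) ⊇ FOLLOW(S) ⊇ {$,b}; new: +{$,b}
  FOLLOW[S]={$,b}  FOLLOW[A]={$,b}
pass 2: — fixpoint
  FOLLOW[S]={$,b}  FOLLOW[A]={$,b}

FOLLOW(S) = ["$", "b"]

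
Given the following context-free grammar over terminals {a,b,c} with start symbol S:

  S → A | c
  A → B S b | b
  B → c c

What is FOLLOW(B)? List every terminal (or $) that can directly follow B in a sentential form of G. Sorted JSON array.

FIRST iteration:
iter 1:
  A via A→b: +{b}
  B via B→c c: +{c}
  S via S→A: +{b}
  S via S→c: +{c}
  FIRST(S)={b,c}  FIRST(A)={b}  FIRST(B)={c}
iter 2:
  A via A→B S b: +{c}
  FIRST(S)={b,c}  FIRST(A)={b,c}  FIRST(B)={c}
iter 3: (no change)
  FIRST(S)={b,c}  FIRST(A)={b,c}  FIRST(B)={c}

Compute FOLLOW by fixpoint:
FOLLOW(S) := {$}
[1]
  A→B S b: FOLLOW(B) ⊇ FIRST(S) = {b,c}; new: +{b,c}
  A→B S b: FOLLOW(S) ⊇ FIRST(b) = {b}; new: +{b}
  S→A: FOLLOW(A) ⊇ FOLLOW(S) ⊇ {$,b}; new: +{$,b}
  FOLLOW[S]={$,b}  FOLLOW[A]={$,b}  FOLLOW[B]={b,c}
[2] — fixpoint
  FOLLOW[S]={$,b}  FOLLOW[A]={$,b}  FOLLOW[B]={b,c}

FOLLOW(B) = ["b", "c"]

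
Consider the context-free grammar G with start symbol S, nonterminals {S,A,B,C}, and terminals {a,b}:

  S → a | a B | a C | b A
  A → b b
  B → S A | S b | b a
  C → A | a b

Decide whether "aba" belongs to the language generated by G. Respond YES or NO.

Convert to CNF:
  S -> T0 A | T1 B | T1 C | a
  A -> T0 T0
  B -> S A | S T0 | T0 T1
  C -> T0 T0 | T1 T0
  T0 -> b
  T1 -> a

Fill CYK table bottom-up:
  [0..0]={S,T1}  "a"  orig:{S}
  [1..1]={T0}  "b"  orig:{}
  [2..2]={S,T1}  "a"  orig:{S}
  [0..1]={B,C}  "ab"
  [1..2]={B}  "ba"
  [0..2]={S}  "aba"

S ∈ T[0,2] ⇒ YES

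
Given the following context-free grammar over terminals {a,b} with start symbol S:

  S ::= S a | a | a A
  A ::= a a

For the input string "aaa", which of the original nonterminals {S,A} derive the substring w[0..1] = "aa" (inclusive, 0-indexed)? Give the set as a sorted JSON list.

CNF form of G:
  S -> S T0 | T0 A | a
  A -> T0 T0
  T0 -> a

Fill CYK table bottom-up (cells [i..j] with 0 ≤ i ≤ j ≤ 1 only):
  T[0,0] 'a' = {S,T0}  orig:{S}
  T[1,1] 'a' = {S,T0}  orig:{S}
  T[0,1] 'aa' = {A,S}

Original NTs in T[0,1] deriving "aa": ["A", "S"]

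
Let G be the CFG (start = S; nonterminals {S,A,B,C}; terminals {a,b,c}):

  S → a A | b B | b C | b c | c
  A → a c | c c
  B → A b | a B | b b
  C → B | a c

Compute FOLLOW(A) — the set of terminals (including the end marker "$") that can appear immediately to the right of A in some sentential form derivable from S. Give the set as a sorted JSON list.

FIRST sets, iterate to fixpoint:
[1]
  A via A→a c: +{a}
  A via A→c c: +{c}
  B via B→A b: +{a,c}
  B via B→b b: +{b}
  C via C→B: +{a,b,c}
  S via S→a A: +{a}
  S via S→b B: +{b}
  S via S→c: +{c}
  FIRST(S)={a,b,c}  FIRST(A)={a,c}  FIRST(B)={a,b,c}  FIRST(C)={a,b,c}
[2] (stable)
  FIRST(S)={a,b,c}  FIRST(A)={a,c}  FIRST(B)={a,b,c}  FIRST(C)={a,b,c}

FOLLOW iteration:
seed FOLLOW(S) with $
[1]
  B→A b: FOLLOW(A) ⊇ FIRST(b) = {b}; new: +{b}
  S→a A: FOLLOW(A) ⊇ FOLLOW(S) ⊇ {$}; new: +{$}
  S→b B: FOLLOW(B) ⊇ FOLLOW(S) ⊇ {$}; new: +{$}
  S→b C: FOLLOW(C) ⊇ FOLLOW(S) ⊇ {$}; new: +{$}
  FOLLOW[S]={$}  FOLLOW[A]={$,b}  FOLLOW[B]={$}  FOLLOW[C]={$}
[2] — fixpoint
  FOLLOW[S]={$}  FOLLOW[A]={$,b}  FOLLOW[B]={$}  FOLLOW[C]={$}

FOLLOW(A) = ["$", "b"]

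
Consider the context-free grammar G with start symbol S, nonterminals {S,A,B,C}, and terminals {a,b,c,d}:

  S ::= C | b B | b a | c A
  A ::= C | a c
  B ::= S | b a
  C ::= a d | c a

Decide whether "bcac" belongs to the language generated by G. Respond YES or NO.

Convert to CNF:
  S -> T0 T2 | T1 A | T1 T0 | T3 B | T3 T0
  A -> T0 T1 | T0 T2 | T1 T0
  B -> T0 T2 | T1 A | T1 T0 | T3 B | T3 T0
  C -> T0 T2 | T1 T0
  T0 -> a
  T1 -> c
  T2 -> d
  T3 -> b

Fill CYK table bottom-up:
  T[0,0] 'b' = {T3}  orig:{}
  T[1,1] 'c' = {T1}  orig:{}
  T[2,2] 'a' = {T0}  orig:{}
  T[3,3] 'c' = {T1}  orig:{}
  T[0,1] 'bc' = ∅
  T[1,2] 'ca' = {A,B,C,S}
  T[2,3] 'ac' = {A}
  T[0,2] 'bca' = {B,S}
  T[1,3] 'cac' = {B,S}
  T[0,3] 'bcac' = {B,S}

S ∈ T[0,3] ⇒ YES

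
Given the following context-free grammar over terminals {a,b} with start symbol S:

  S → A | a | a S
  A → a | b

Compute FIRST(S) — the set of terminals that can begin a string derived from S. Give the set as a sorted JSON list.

Compute FIRST by fixpoint:
[1]
  A via A→a: +{a}
  A via A→b: +{b}
  S via S→A: +{a,b}
  S: {a,b}  A: {a,b}
[2] (stable)
  S: {a,b}  A: {a,b}

FIRST(S) = ["a", "b"]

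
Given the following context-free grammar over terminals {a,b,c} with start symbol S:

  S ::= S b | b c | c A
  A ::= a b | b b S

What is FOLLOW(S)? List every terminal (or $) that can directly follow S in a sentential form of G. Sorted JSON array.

FIRST iteration:
round 1:
  A via A→a b: +{a}
  A via A→b b S: +{b}
  S via S→b c: +{b}
  S via S→c A: +{c}
  FIRST(S)={b,c}  FIRST(A)={a,b}
round 2: — fixpoint
  FIRST(S)={b,c}  FIRST(A)={a,b}

FOLLOW sets:
seed FOLLOW(S) with $
pass 1:
  S→S b: FOLLOW(S) ⊇ FIRST(b) = {b}; new: +{b}
  S→c A: FOLLOW(A) ⊇ FOLLOW(S) ⊇ {$,b}; new: +{$,b}
  FOLLOW(S)={$,b}  FOLLOW(A)={$,b}
pass 2: (no change)
  FOLLOW(S)={$,b}  FOLLOW(A)={$,b}

FOLLOW(S) = ["$", "b"]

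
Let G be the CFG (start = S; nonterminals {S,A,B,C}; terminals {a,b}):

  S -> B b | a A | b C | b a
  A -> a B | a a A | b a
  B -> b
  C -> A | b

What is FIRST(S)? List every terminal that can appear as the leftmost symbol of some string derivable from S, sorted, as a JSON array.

Compute FIRST by fixpoint:
[1]
  A via A→a B: +{a}
  A via A→b a: +{b}
  B via B→b: +{b}
  C via C→A: +{a,b}
  S via S→B b: +{b}
  S via S→a A: +{a}
  FIRST[S]={a,b}  FIRST[A]={a,b}  FIRST[B]={b}  FIRST[C]={a,b}
[2] — fixpoint
  FIRST[S]={a,b}  FIRST[A]={a,b}  FIRST[B]={b}  FIRST[C]={a,b}

FIRST(S) = ["a", "b"]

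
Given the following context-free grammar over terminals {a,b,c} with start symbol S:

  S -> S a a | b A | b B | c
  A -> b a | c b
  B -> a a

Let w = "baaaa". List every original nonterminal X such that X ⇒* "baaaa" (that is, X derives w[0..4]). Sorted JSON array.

Convert to CNF:
  S -> S X3 | T0 A | T0 B | c
  A -> T0 T1 | T2 T0
  B -> T1 T1
  T0 -> b
  T1 -> a
  T2 -> c
  X3 -> T1 T1

CYK fill — only the sub-triangle for w[0..4]:
  [0..0]={T0}  "b"  orig:{}
  [1..1]={T1}  "a"  orig:{}
  [2..2]={T1}  "a"  orig:{}
  [3..3]={T1}  "a"  orig:{}
  [4..4]={T1}  "a"  orig:{}
  [0..1]={A}  "ba"
  [1..2]={B,X3}  "aa"  orig:{B}
  [2..3]={B,X3}  "aa"  orig:{B}
  [3..4]={B,X3}  "aa"  orig:{B}
  [0..2]={S}  "baa"
  [1..3]=∅  "aaa"
  [2..4]=∅  "aaa"
  [0..3]=∅  "baaa"
  [1..4]=∅  "aaaa"
  [0..4]={S}  "baaaa"

Original NTs in T[0,4] deriving "baaaa": ["S"]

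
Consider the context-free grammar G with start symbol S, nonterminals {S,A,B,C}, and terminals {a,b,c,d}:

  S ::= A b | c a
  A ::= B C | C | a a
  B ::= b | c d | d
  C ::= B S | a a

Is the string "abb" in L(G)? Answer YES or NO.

CNF form of G:
  S -> A T3 | T1 T0
  A -> B C | B S | T0 T0
  B -> T1 T2 | b | d
  C -> B S | T0 T0
  T0 -> a
  T1 -> c
  T2 -> d
  T3 -> b

Fill CYK table bottom-up:
  cell(0,0) a: {T0}  orig:{}
  cell(1,1) b: {B,T3}  orig:{B}
  cell(2,2) b: {B,T3}  orig:{B}
  cell(0,1) ab: ∅
  cell(1,2) bb: ∅
  cell(0,2) abb: ∅

S ∉ T[0,2] ⇒ NO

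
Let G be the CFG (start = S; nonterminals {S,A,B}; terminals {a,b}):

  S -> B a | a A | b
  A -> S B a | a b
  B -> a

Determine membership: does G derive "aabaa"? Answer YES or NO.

CNF form of G:
  S -> B T0 | T0 A | b
  A -> S X2 | T0 T1
  B -> a
  T0 -> a
  T1 -> b
  X2 -> B T0

Fill CYK table bottom-up:
  [0..0]={B,T0}  "a"  orig:{B}
  [1..1]={B,T0}  "a"  orig:{B}
  [2..2]={S,T1}  "b"  orig:{S}
  [3..3]={B,T0}  "a"  orig:{B}
  [4..4]={B,T0}  "a"  orig:{B}
  [0..1]={S,X2}  "aa"  orig:{S}
  [1..2]={A}  "ab"
  [2..3]=∅  "ba"
  [3..4]={S,X2}  "aa"  orig:{S}
  [0..2]={S}  "aab"
  [1..3]=∅  "aba"
  [2..4]={A}  "baa"
  [0..3]=∅  "aaba"
  [1..4]={S}  "abaa"
  [0..4]={A}  "aabaa"

S ∉ T[0,4] ⇒ NO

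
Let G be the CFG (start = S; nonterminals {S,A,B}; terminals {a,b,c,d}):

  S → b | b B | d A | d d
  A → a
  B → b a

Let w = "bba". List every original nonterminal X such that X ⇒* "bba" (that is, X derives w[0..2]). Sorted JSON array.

Convert to CNF:
  S -> T0 B | T2 A | T2 T2 | b
  A -> a
  B -> T0 T1
  T0 -> b
  T1 -> a
  T2 -> d

Fill CYK table bottom-up (cells [i..j] with 0 ≤ i ≤ j ≤ 2 only):
  cell(0,0) b: {S,T0}  orig:{S}
  cell(1,1) b: {S,T0}  orig:{S}
  cell(2,2) a: {A,T1}  orig:{A}
  cell(0,1) bb: ∅
  cell(1,2) ba: {B}
  cell(0,2) bba: {S}

Original NTs in T[0,2] deriving "bba": ["S"]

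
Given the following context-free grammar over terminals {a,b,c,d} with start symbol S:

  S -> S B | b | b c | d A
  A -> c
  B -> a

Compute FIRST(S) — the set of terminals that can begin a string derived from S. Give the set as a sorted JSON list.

Compute FIRST by fixpoint:
pass 1:
  A via A→c: +{c}
  B via B→a: +{a}
  S via S→b: +{b}
  S via S→d A: +{d}
  FIRST(S)={b,d}  FIRST(A)={c}  FIRST(B)={a}
pass 2: (no change)
  FIRST(S)={b,d}  FIRST(A)={c}  FIRST(B)={a}

FIRST(S) = ["b", "d"]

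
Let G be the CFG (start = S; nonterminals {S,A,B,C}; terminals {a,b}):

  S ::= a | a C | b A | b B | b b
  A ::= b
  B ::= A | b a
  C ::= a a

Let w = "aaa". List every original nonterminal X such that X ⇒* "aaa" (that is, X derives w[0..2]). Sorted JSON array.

CNF form of G:
  S -> T0 A | T0 B | T0 T0 | T1 C | a
  A -> b
  B -> T0 T1 | b
  C -> T1 T1
  T0 -> b
  T1 -> a

Fill CYK table bottom-up — only the sub-triangle for w[0..2]:
  [0..0]={S,T1}  "a"  orig:{S}
  [1..1]={S,T1}  "a"  orig:{S}
  [2..2]={S,T1}  "a"  orig:{S}
  [0..1]={C}  "aa"
  [1..2]={C}  "aa"
  [0..2]={S}  "aaa"

Original NTs in T[0,2] deriving "aaa": ["S"]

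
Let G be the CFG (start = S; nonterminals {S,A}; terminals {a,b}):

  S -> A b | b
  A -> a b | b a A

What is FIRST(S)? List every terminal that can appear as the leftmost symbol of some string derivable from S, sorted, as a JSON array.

FIRST iteration:
iter 1:
  A via A→a b: +{a}
  A via A→b a A: +{b}
  S via S→A b: +{a,b}
  S: {a,b}  A: {a,b}
iter 2: (no change)
  S: {a,b}  A: {a,b}

FIRST(S) = ["a", "b"]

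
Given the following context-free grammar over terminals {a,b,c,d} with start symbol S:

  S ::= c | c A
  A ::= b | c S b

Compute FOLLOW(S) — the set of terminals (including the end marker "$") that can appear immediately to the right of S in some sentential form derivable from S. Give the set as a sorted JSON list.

Compute FIRST by fixpoint:
pass 1:
  A via A→b: +{b}
  A via A→c S b: +{c}
  S via S→c: +{c}
  FIRST(S)={c}  FIRST(A)={b,c}
pass 2: (no change)
  FIRST(S)={c}  FIRST(A)={b,c}

Compute FOLLOW by fixpoint:
FOLLOW(S) := {$}
round 1:
  A→c S b: FOLLOW(S) ⊇ FIRST(b) = {b}; new: +{b}
  S→c A: FOLLOW(A) ⊇ FOLLOW(S) ⊇ {$,b}; new: +{$,b}
  FOLLOW[S]={$,b}  FOLLOW[A]={$,b}
round 2: (no change)
  FOLLOW[S]={$,b}  FOLLOW[A]={$,b}

FOLLOW(S) = ["$", "b"]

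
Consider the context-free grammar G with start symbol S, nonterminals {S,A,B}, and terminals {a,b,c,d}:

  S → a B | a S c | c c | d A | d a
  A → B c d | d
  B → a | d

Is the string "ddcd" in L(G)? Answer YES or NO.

CNF form of G:
  S -> T0 T0 | T1 A | T1 T2 | T2 B | T2 X4
  A -> B X3 | d
  B -> a | d
  T0 -> c
  T1 -> d
  T2 -> a
  X3 -> T0 T1
  X4 -> S T0

CYK table (by increasing span):
  T[0,0] 'd' = {A,B,T1}  orig:{A,B}
  T[1,1] 'd' = {A,B,T1}  orig:{A,B}
  T[2,2] 'c' = {T0}  orig:{}
  T[3,3] 'd' = {A,B,T1}  orig:{A,B}
  T[0,1] 'dd' = {S}
  T[1,2] 'dc' = ∅
  T[2,3] 'cd' = {X3}  orig:{}
  T[0,2] 'ddc' = {X4}  orig:{}
  T[1,3] 'dcd' = {A}
  T[0,3] 'ddcd' = {S}

S ∈ T[0,3] ⇒ YES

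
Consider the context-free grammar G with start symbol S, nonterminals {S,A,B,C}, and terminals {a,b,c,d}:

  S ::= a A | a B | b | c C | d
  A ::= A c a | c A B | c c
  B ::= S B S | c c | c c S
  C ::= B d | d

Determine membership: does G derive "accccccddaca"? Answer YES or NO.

Convert to CNF:
  S -> T0 C | T1 A | T1 B | b | d
  A -> A X3 | T0 T0 | T0 X4
  B -> S X5 | T0 T0 | T0 X6
  C -> B T2 | d
  T0 -> c
  T1 -> a
  T2 -> d
  X3 -> T0 T1
  X4 -> A B
  X5 -> B S
  X6 -> T0 S

CYK fill:
  [0..0]={T1}  "a"  orig:{}
  [1..1]={T0}  "c"  orig:{}
  [2..2]={T0}  "c"  orig:{}
  [3..3]={T0}  "c"  orig:{}
  [4..4]={T0}  "c"  orig:{}
  [5..5]={T0}  "c"  orig:{}
  [6..6]={T0}  "c"  orig:{}
  [7..7]={C,S,T2}  "d"  orig:{C,S}
  [8..8]={C,S,T2}  "d"  orig:{C,S}
  [9..9]={T1}  "a"  orig:{}
  [10..10]={T0}  "c"  orig:{}
  [11..11]={T1}  "a"  orig:{}
  [0..1]=∅  "ac"
  [1..2]={A,B}  "cc"
  [2..3]={A,B}  "cc"
  [3..4]={A,B}  "cc"
  [4..5]={A,B}  "cc"
  [5..6]={A,B}  "cc"
  [6..7]={S,X6}  "cd"  orig:{S}
  [7..8]=∅  "dd"
  [8..9]=∅  "da"
  [9..10]=∅  "ac"
  [10..11]={X3}  "ca"  orig:{}
  [0..2]={S}  "acc"
  [1..3]=∅  "ccc"
  [2..4]=∅  "ccc"
  [3..5]=∅  "ccc"
  [4..6]=∅  "ccc"
  [5..7]={B,C,X5,X6}  "ccd"  orig:{B,C}
  [6..8]=∅  "cdd"
  [7..9]=∅  "dda"
  [8..10]=∅  "dac"
  [9..11]=∅  "aca"
  [0..3]=∅  "accc"
  [1..4]={X4}  "cccc"  orig:{}
  [2..5]={X4}  "cccc"  orig:{}
  [3..6]={X4}  "cccc"  orig:{}
  [4..7]={B,S,X5}  "cccd"  orig:{B,S}
  [5..8]={C,X5}  "ccdd"  orig:{C}
  [6..9]=∅  "cdda"
  [7..10]=∅  "ddac"
  [8..11]=∅  "daca"
  [0..4]=∅  "acccc"
  [1..5]={A}  "ccccc"
  [2..6]={A}  "ccccc"
  [3..7]={X4,X6}  "ccccd"  orig:{}
  [4..8]={C,S,X5}  "cccdd"  orig:{C,S}
  [5..9]=∅  "ccdda"
  [6..10]=∅  "cddac"
  [7..11]=∅  "ddaca"
  [0..5]={S}  "accccc"
  [1..6]=∅  "cccccc"
  [2..7]={A,B,X4,X5}  "cccccd"  orig:{A,B}
  [3..8]={S,X6}  "ccccdd"  orig:{S}
  [4..9]=∅  "cccdda"
  [5..10]=∅  "ccddac"
  [6..11]=∅  "cddaca"
  [0..6]=∅  "acccccc"
  [1..7]={A}  "ccccccd"
  [2..8]={B,C,X5,X6}  "cccccdd"  orig:{B,C}
  [3..9]=∅  "ccccdda"
  [4..10]=∅  "cccddac"
  [5..11]=∅  "ccddaca"
  [0..7]={S}  "accccccd"
  [1..8]={B,S,X5}  "ccccccdd"  orig:{B,S}
  [2..9]=∅  "cccccdda"
  [3..10]=∅  "ccccddac"
  [4..11]=∅  "cccddaca"
  [0..8]={S}  "accccccdd"
  [1..9]=∅  "ccccccdda"
  [2..10]=∅  "cccccddac"
  [3..11]=∅  "ccccddaca"
  [0..9]=∅  "accccccdda"
  [1..10]=∅  "ccccccddac"
  [2..11]=∅  "cccccddaca"
  [0..10]=∅  "accccccddac"
  [1..11]=∅  "ccccccddaca"
  [0..11]=∅  "accccccddaca"

S ∉ T[0,11] ⇒ NO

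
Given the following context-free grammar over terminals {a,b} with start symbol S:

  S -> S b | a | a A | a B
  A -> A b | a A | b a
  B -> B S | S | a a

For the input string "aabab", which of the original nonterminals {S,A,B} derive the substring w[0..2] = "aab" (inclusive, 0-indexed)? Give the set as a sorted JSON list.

Convert to CNF:
  S -> S T0 | T1 A | T1 B | a
  A -> A T0 | T0 T1 | T1 A
  B -> B S | S T0 | T1 A | T1 B | T1 T1 | a
  T0 -> b
  T1 -> a

CYK fill, restricted to cells inside w[0..2]:
  cell(0,0) a: {B,S,T1}  orig:{B,S}
  cell(1,1) a: {B,S,T1}  orig:{B,S}
  cell(2,2) b: {T0}  orig:{}
  cell(0,1) aa: {B,S}
  cell(1,2) ab: {B,S}
  cell(0,2) aab: {B,S}

Original NTs in T[0,2] deriving "aab": ["B", "S"]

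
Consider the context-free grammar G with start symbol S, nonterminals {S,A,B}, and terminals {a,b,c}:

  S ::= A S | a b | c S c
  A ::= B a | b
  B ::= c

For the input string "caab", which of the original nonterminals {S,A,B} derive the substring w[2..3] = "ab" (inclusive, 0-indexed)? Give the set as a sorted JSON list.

CNF form of G:
  S -> A S | T0 T1 | T2 X3
  A -> B T0 | b
  B -> c
  T0 -> a
  T1 -> b
  T2 -> c
  X3 -> S T2

CYK table (by increasing span), restricted to cells inside w[2..3]:
  cell(2,2) a: {T0}  orig:{}
  cell(3,3) b: {A,T1}  orig:{A}
  cell(2,3) ab: {S}

Original NTs in T[2,3] deriving "ab": ["S"]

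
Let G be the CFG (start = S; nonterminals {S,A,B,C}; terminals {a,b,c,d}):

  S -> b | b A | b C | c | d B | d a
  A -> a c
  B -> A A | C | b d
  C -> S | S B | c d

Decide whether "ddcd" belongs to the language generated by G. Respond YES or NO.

Convert to CNF:
  S -> T2 A | T2 C | T3 B | T3 T0 | b | c
  A -> T0 T1
  B -> A A | S B | T1 T3 | T2 A | T2 C | T2 T3 | T3 B | T3 T0 | b | c
  C -> S B | T1 T3 | T2 A | T2 C | T3 B | T3 T0 | b | c
  T0 -> a
  T1 -> c
  T2 -> b
  T3 -> d

Fill CYK table bottom-up:
  T[0,0] 'd' = {T3}  orig:{}
  T[1,1] 'd' = {T3}  orig:{}
  T[2,2] 'c' = {B,C,S,T1}  orig:{B,C,S}
  T[3,3] 'd' = {T3}  orig:{}
  T[0,1] 'dd' = ∅
  T[1,2] 'dc' = {B,C,S}
  T[2,3] 'cd' = {B,C}
  T[0,2] 'ddc' = {B,C,S}
  T[1,3] 'dcd' = {B,C,S}
  T[0,3] 'ddcd' = {B,C,S}

S ∈ T[0,3] ⇒ YES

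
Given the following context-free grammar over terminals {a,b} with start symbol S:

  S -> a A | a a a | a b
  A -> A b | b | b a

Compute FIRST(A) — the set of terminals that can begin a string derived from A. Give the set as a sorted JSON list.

FIRST iteration:
round 1:
  A via A→b: +{b}
  S via S→a A: +{a}
  FIRST(S)={a}  FIRST(A)={b}
round 2: done
  FIRST(S)={a}  FIRST(A)={b}

FIRST(A) = ["b"]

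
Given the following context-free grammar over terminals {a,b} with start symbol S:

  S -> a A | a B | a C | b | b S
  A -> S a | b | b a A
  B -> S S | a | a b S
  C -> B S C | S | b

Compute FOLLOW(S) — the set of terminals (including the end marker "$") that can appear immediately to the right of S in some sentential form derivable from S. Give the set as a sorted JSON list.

FIRST sets, iterate to fixpoint:
[1]
  A via A→b: +{b}
  B via B→a: +{a}
  C via C→B S C: +{a}
  C via C→b: +{b}
  S via S→a A: +{a}
  S via S→b: +{b}
  FIRST[S]={a,b}  FIRST[A]={b}  FIRST[B]={a}  FIRST[C]={a,b}
[2]
  A via A→S a: +{a}
  B via B→S S: +{b}
  FIRST[S]={a,b}  FIRST[A]={a,b}  FIRST[B]={a,b}  FIRST[C]={a,b}
[3] (no change)
  FIRST[S]={a,b}  FIRST[A]={a,b}  FIRST[B]={a,b}  FIRST[C]={a,b}

Compute FOLLOW by fixpoint:
initialize: $ ∈ FOLLOW(S)
pass 1:
  A→S a: FOLLOW(S) ⊇ FIRST(a) = {a}; new: +{a}
  B→S S: FOLLOW(S) ⊇ FIRST(S) = {a,b}; new: +{b}
  C→B S C: FOLLOW(B) ⊇ FIRST(S) = {a,b}; new: +{a,b}
  S→a A: FOLLOW(A) ⊇ FOLLOW(S) ⊇ {$,a,b}; new: +{$,a,b}
  S→a B: FOLLOW(B) ⊇ FOLLOW(S) ⊇ {$,a,b}; new: +{$}
  S→a C: FOLLOW(C) ⊇ FOLLOW(S) ⊇ {$,a,b}; new: +{$,a,b}
  S: {$,a,b}  A: {$,a,b}  B: {$,a,b}  C: {$,a,b}
pass 2: — fixpoint
  S: {$,a,b}  A: {$,a,b}  B: {$,a,b}  C: {$,a,b}

FOLLOW(S) = ["$", "a", "b"]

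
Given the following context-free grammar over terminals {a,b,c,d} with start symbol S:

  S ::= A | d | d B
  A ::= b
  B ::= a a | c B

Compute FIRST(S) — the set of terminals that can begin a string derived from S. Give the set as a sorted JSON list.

FIRST iteration:
[1]
  A via A→b: +{b}
  B via B→a a: +{a}
  B via B→c B: +{c}
  S via S→A: +{b}
  S via S→d: +{d}
  FIRST[S]={b,d}  FIRST[A]={b}  FIRST[B]={a,c}
[2] (no change)
  FIRST[S]={b,d}  FIRST[A]={b}  FIRST[B]={a,c}

FIRST(S) = ["b", "d"]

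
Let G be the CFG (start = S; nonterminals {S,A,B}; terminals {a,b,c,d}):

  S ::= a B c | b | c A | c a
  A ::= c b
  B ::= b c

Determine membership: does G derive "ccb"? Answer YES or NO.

CNF form of G:
  S -> T0 A | T0 T2 | T2 X3 | b
  A -> T0 T1
  B -> T1 T0
  T0 -> c
  T1 -> b
  T2 -> a
  X3 -> B T0

Fill CYK table bottom-up:
  [0..0]={T0}  "c"  orig:{}
  [1..1]={T0}  "c"  orig:{}
  [2..2]={S,T1}  "b"  orig:{S}
  [0..1]=∅  "cc"
  [1..2]={A}  "cb"
  [0..2]={S}  "ccb"

S ∈ T[0,2] ⇒ YES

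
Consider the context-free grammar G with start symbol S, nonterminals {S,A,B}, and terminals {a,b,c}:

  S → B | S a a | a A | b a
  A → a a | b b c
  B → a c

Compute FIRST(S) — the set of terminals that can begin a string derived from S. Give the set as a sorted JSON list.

Compute FIRST by fixpoint:
iter 1:
  A via A→a a: +{a}
  A via A→b b c: +{b}
  B via B→a c: +{a}
  S via S→B: +{a}
  S via S→b a: +{b}
  S: {a,b}  A: {a,b}  B: {a}
iter 2: (no change)
  S: {a,b}  A: {a,b}  B: {a}

FIRST(S) = ["a", "b"]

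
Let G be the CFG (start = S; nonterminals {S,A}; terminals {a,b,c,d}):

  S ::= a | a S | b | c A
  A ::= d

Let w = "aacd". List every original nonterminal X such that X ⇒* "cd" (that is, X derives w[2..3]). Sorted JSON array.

Convert to CNF:
  S -> T0 S | T1 A | a | b
  A -> d
  T0 -> a
  T1 -> c

CYK fill, restricted to cells inside w[2..3]:
  T[2,2] 'c' = {T1}  orig:{}
  T[3,3] 'd' = {A}
  T[2,3] 'cd' = {S}

Original NTs in T[2,3] deriving "cd": ["S"]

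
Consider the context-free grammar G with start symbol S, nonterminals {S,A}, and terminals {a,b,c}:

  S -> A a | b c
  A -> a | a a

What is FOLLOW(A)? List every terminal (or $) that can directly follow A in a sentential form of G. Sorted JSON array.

FIRST iteration:
round 1:
  A via A→a: +{a}
  S via S→A a: +{a}
  S via S→b c: +{b}
  FIRST(S)={a,b}  FIRST(A)={a}
round 2: (stable)
  FIRST(S)={a,b}  FIRST(A)={a}

Compute FOLLOW by fixpoint:
seed FOLLOW(S) with $
iter 1:
  S→A a: FOLLOW(A) ⊇ FIRST(a) = {a}; new: +{a}
  FOLLOW[S]={$}  FOLLOW[A]={a}
iter 2: done
  FOLLOW[S]={$}  FOLLOW[A]={a}

FOLLOW(A) = ["a"]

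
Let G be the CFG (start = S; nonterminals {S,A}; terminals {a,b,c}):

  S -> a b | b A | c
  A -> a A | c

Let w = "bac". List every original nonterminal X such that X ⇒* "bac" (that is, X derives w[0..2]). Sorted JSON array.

CNF form of G:
  S -> T0 T1 | T1 A | c
  A -> T0 A | c
  T0 -> a
  T1 -> b

CYK fill (cells [i..j] with 0 ≤ i ≤ j ≤ 2 only):
  [0..0]={T1}  "b"  orig:{}
  [1..1]={T0}  "a"  orig:{}
  [2..2]={A,S}  "c"
  [0..1]=∅  "ba"
  [1..2]={A}  "ac"
  [0..2]={S}  "bac"

Original NTs in T[0,2] deriving "bac": ["S"]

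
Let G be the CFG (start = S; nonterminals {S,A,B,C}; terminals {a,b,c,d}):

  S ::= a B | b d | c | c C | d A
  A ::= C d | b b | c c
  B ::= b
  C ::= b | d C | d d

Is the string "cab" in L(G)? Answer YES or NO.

CNF form of G:
  S -> T0 A | T1 T0 | T2 C | T3 B | c
  A -> C T0 | T1 T1 | T2 T2
  B -> b
  C -> T0 C | T0 T0 | b
  T0 -> d
  T1 -> b
  T2 -> c
  T3 -> a

CYK fill:
  cell(0,0) c: {S,T2}  orig:{S}
  cell(1,1) a: {T3}  orig:{}
  cell(2,2) b: {B,C,T1}  orig:{B,C}
  cell(0,1) ca: ∅
  cell(1,2) ab: {S}
  cell(0,2) cab: ∅

S ∉ T[0,2] ⇒ NO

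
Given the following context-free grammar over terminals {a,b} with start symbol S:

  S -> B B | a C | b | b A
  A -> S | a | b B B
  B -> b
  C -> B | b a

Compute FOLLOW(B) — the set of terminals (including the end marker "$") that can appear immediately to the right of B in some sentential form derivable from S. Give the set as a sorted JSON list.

FIRST sets, iterate to fixpoint:
round 1:
  A via A→a: +{a}
  A via A→b B B: +{b}
  B via B→b: +{b}
  C via C→B: +{b}
  S via S→B B: +{b}
  S via S→a C: +{a}
  FIRST[S]={a,b}  FIRST[A]={a,b}  FIRST[B]={b}  FIRST[C]={b}
round 2: done
  FIRST[S]={a,b}  FIRST[A]={a,b}  FIRST[B]={b}  FIRST[C]={b}

FOLLOW iteration:
initialize: $ ∈ FOLLOW(S)
iter 1:
  A→b B B: FOLLOW(B) ⊇ FIRST(B) = {b}; new: +{b}
  S→B B: FOLLOW(B) ⊇ FOLLOW(S) ⊇ {$}; new: +{$}
  S→a C: FOLLOW(C) ⊇ FOLLOW(S) ⊇ {$}; new: +{$}
  S→b A: FOLLOW(A) ⊇ FOLLOW(S) ⊇ {$}; new: +{$}
  FOLLOW[S]={$}  FOLLOW[A]={$}  FOLLOW[B]={$,b}  FOLLOW[C]={$}
iter 2: done
  FOLLOW[S]={$}  FOLLOW[A]={$}  FOLLOW[B]={$,b}  FOLLOW[C]={$}

FOLLOW(B) = ["$", "b"]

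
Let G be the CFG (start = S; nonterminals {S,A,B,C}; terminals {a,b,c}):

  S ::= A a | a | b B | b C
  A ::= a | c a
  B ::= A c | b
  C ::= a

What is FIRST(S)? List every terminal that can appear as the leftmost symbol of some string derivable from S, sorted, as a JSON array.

Compute FIRST by fixpoint:
round 1:
  A via A→a: +{a}
  A via A→c a: +{c}
  B via B→A c: +{a,c}
  B via B→b: +{b}
  C via C→a: +{a}
  S via S→A a: +{a,c}
  S via S→b B: +{b}
  S: {a,b,c}  A: {a,c}  B: {a,b,c}  C: {a}
round 2: done
  S: {a,b,c}  A: {a,c}  B: {a,b,c}  C: {a}

FIRST(S) = ["a", "b", "c"]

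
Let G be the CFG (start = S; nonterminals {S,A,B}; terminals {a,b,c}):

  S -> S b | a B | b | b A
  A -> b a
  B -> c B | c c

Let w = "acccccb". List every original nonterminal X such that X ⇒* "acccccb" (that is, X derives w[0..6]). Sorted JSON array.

Convert to CNF:
  S -> S T0 | T0 A | T1 B | b
  A -> T0 T1
  B -> T2 B | T2 T2
  T0 -> b
  T1 -> a
  T2 -> c

CYK fill, restricted to cells inside w[0..6]:
  T[0,0] 'a' = {T1}  orig:{}
  T[1,1] 'c' = {T2}  orig:{}
  T[2,2] 'c' = {T2}  orig:{}
  T[3,3] 'c' = {T2}  orig:{}
  T[4,4] 'c' = {T2}  orig:{}
  T[5,5] 'c' = {T2}  orig:{}
  T[6,6] 'b' = {S,T0}  orig:{S}
  T[0,1] 'ac' = ∅
  T[1,2] 'cc' = {B}
  T[2,3] 'cc' = {B}
  T[3,4] 'cc' = {B}
  T[4,5] 'cc' = {B}
  T[5,6] 'cb' = ∅
  T[0,2] 'acc' = {S}
  T[1,3] 'ccc' = {B}
  T[2,4] 'ccc' = {B}
  T[3,5] 'ccc' = {B}
  T[4,6] 'ccb' = ∅
  T[0,3] 'accc' = {S}
  T[1,4] 'cccc' = {B}
  T[2,5] 'cccc' = {B}
  T[3,6] 'cccb' = ∅
  T[0,4] 'acccc' = {S}
  T[1,5] 'ccccc' = {B}
  T[2,6] 'ccccb' = ∅
  T[0,5] 'accccc' = {S}
  T[1,6] 'cccccb' = ∅
  T[0,6] 'acccccb' = {S}

Original NTs in T[0,6] deriving "acccccb": ["S"]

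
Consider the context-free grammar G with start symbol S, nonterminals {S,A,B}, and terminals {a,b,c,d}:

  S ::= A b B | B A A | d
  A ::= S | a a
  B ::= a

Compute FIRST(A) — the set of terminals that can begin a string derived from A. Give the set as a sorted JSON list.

FIRST iteration:
[1]
  A via A→a a: +{a}
  B via B→a: +{a}
  S via S→A b B: +{a}
  S via S→d: +{d}
  S: {a,d}  A: {a}  B: {a}
[2]
  A via A→S: +{d}
  S: {a,d}  A: {a,d}  B: {a}
[3] (stable)
  S: {a,d}  A: {a,d}  B: {a}

FIRST(A) = ["a", "d"]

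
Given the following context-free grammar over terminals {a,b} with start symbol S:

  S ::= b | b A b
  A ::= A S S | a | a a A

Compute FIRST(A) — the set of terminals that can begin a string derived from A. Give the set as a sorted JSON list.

FIRST sets, iterate to fixpoint:
pass 1:
  A via A→a: +{a}
  S via S→b: +{b}
  S: {b}  A: {a}
pass 2: (stable)
  S: {b}  A: {a}

FIRST(A) = ["a"]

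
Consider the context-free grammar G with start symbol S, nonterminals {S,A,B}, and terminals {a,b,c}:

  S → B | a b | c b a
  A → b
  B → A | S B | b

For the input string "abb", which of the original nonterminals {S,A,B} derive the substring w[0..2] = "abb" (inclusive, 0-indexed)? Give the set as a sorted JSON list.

CNF form of G:
  S -> S B | T0 T1 | T2 X3 | b
  A -> b
  B -> S B | b
  T0 -> a
  T1 -> b
  T2 -> c
  X3 -> T1 T0

CYK fill (cells [i..j] with 0 ≤ i ≤ j ≤ 2 only):
  T[0,0] 'a' = {T0}  orig:{}
  T[1,1] 'b' = {A,B,S,T1}  orig:{A,B,S}
  T[2,2] 'b' = {A,B,S,T1}  orig:{A,B,S}
  T[0,1] 'ab' = {S}
  T[1,2] 'bb' = {B,S}
  T[0,2] 'abb' = {B,S}

Original NTs in T[0,2] deriving "abb": ["B", "S"]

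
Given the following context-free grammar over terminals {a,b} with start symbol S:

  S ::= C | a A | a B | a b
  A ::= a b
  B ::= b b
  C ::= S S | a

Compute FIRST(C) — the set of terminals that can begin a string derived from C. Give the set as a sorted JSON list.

FIRST sets, iterate to fixpoint:
round 1:
  A via A→a b: +{a}
  B via B→b b: +{b}
  C via C→a: +{a}
  S via S→C: +{a}
  S: {a}  A: {a}  B: {b}  C: {a}
round 2: (stable)
  S: {a}  A: {a}  B: {b}  C: {a}

FIRST(C) = ["a"]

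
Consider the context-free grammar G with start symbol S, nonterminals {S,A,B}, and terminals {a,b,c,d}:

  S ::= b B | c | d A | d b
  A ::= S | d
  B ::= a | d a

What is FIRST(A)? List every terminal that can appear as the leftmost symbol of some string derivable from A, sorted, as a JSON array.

FIRST iteration:
iter 1:
  A via A→d: +{d}
  B via B→a: +{a}
  B via B→d a: +{d}
  S via S→b B: +{b}
  S via S→c: +{c}
  S via S→d A: +{d}
  FIRST(S)={b,c,d}  FIRST(A)={d}  FIRST(B)={a,d}
iter 2:
  A via A→S: +{b,c}
  FIRST(S)={b,c,d}  FIRST(A)={b,c,d}  FIRST(B)={a,d}
iter 3: (no change)
  FIRST(S)={b,c,d}  FIRST(A)={b,c,d}  FIRST(B)={a,d}

FIRST(A) = ["b", "c", "d"]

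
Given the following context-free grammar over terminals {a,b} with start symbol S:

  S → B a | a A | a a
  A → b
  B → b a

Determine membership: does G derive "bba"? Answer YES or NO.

CNF form of G:
  S -> B T1 | T1 A | T1 T1
  A -> b
  B -> T0 T1
  T0 -> b
  T1 -> a

CYK table (by increasing span):
  [0..0]={A,T0}  "b"  orig:{A}
  [1..1]={A,T0}  "b"  orig:{A}
  [2..2]={T1}  "a"  orig:{}
  [0..1]=∅  "bb"
  [1..2]={B}  "ba"
  [0..2]=∅  "bba"

S ∉ T[0,2] ⇒ NO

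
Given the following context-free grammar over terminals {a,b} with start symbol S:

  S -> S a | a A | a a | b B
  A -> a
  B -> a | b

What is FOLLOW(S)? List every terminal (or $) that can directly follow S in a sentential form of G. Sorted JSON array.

FIRST sets, iterate to fixpoint:
iter 1:
  A via A→a: +{a}
  B via B→a: +{a}
  B via B→b: +{b}
  S via S→a A: +{a}
  S via S→b B: +{b}
  FIRST[S]={a,b}  FIRST[A]={a}  FIRST[B]={a,b}
iter 2: done
  FIRST[S]={a,b}  FIRST[A]={a}  FIRST[B]={a,b}

FOLLOW sets:
seed FOLLOW(S) with $
[1]
  S→S a: FOLLOW(S) ⊇ FIRST(a) = {a}; new: +{a}
  S→a A: FOLLOW(A) ⊇ FOLLOW(S) ⊇ {$,a}; new: +{$,a}
  S→b B: FOLLOW(B) ⊇ FOLLOW(S) ⊇ {$,a}; new: +{$,a}
  S: {$,a}  A: {$,a}  B: {$,a}
[2] — fixpoint
  S: {$,a}  A: {$,a}  B: {$,a}

FOLLOW(S) = ["$", "a"]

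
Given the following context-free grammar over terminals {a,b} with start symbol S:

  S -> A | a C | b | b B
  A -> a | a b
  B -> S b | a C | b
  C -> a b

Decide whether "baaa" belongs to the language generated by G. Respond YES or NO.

Convert to CNF:
  S -> T0 C | T0 T1 | T1 B | a | b
  A -> T0 T1 | a
  B -> S T1 | T0 C | b
  C -> T0 T1
  T0 -> a
  T1 -> b

CYK fill:
  T[0,0] 'b' = {B,S,T1}  orig:{B,S}
  T[1,1] 'a' = {A,S,T0}  orig:{A,S}
  T[2,2] 'a' = {A,S,T0}  orig:{A,S}
  T[3,3] 'a' = {A,S,T0}  orig:{A,S}
  T[0,1] 'ba' = ∅
  T[1,2] 'aa' = ∅
  T[2,3] 'aa' = ∅
  T[0,2] 'baa' = ∅
  T[1,3] 'aaa' = ∅
  T[0,3] 'baaa' = ∅

S ∉ T[0,3] ⇒ NO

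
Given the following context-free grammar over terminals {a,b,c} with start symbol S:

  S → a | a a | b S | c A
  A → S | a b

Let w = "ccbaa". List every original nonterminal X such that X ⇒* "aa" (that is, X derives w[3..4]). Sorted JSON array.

Convert to CNF:
  S -> T0 T0 | T1 S | T2 A | a
  A -> T0 T0 | T0 T1 | T1 S | T2 A | a
  T0 -> a
  T1 -> b
  T2 -> c

CYK fill — only the sub-triangle for w[3..4]:
  cell(3,3) a: {A,S,T0}  orig:{A,S}
  cell(4,4) a: {A,S,T0}  orig:{A,S}
  cell(3,4) aa: {A,S}

Original NTs in T[3,4] deriving "aa": ["A", "S"]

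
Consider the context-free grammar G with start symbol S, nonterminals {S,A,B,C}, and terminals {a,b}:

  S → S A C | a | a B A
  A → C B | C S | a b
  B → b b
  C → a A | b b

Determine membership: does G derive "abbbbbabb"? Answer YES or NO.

CNF form of G:
  S -> S X2 | T0 X3 | a
  A -> C B | C S | T0 T1
  B -> T1 T1
  C -> T0 A | T1 T1
  T0 -> a
  T1 -> b
  X2 -> A C
  X3 -> B A

CYK table (by increasing span):
  [0..0]={S,T0}  "a"  orig:{S}
  [1..1]={T1}  "b"  orig:{}
  [2..2]={T1}  "b"  orig:{}
  [3..3]={T1}  "b"  orig:{}
  [4..4]={T1}  "b"  orig:{}
  [5..5]={T1}  "b"  orig:{}
  [6..6]={S,T0}  "a"  orig:{S}
  [7..7]={T1}  "b"  orig:{}
  [8..8]={T1}  "b"  orig:{}
  [0..1]={A}  "ab"
  [1..2]={B,C}  "bb"
  [2..3]={B,C}  "bb"
  [3..4]={B,C}  "bb"
  [4..5]={B,C}  "bb"
  [5..6]=∅  "ba"
  [6..7]={A}  "ab"
  [7..8]={B,C}  "bb"
  [0..2]=∅  "abb"
  [1..3]=∅  "bbb"
  [2..4]=∅  "bbb"
  [3..5]=∅  "bbb"
  [4..6]={A}  "bba"
  [5..7]=∅  "bab"
  [6..8]=∅  "abb"
  [0..3]={X2}  "abbb"  orig:{}
  [1..4]={A}  "bbbb"
  [2..5]={A}  "bbbb"
  [3..6]=∅  "bbba"
  [4..7]={X3}  "bbab"  orig:{}
  [5..8]=∅  "babb"
  [0..4]={C}  "abbbb"
  [1..5]=∅  "bbbbb"
  [2..6]={X3}  "bbbba"  orig:{}
  [3..7]=∅  "bbbab"
  [4..8]={X2}  "bbabb"  orig:{}
  [0..5]=∅  "abbbbb"
  [1..6]=∅  "bbbbba"
  [2..7]=∅  "bbbbab"
  [3..8]=∅  "bbbabb"
  [0..6]=∅  "abbbbba"
  [1..7]=∅  "bbbbbab"
  [2..8]=∅  "bbbbabb"
  [0..7]=∅  "abbbbbab"
  [1..8]=∅  "bbbbbabb"
  [0..8]=∅  "abbbbbabb"

S ∉ T[0,8] ⇒ NO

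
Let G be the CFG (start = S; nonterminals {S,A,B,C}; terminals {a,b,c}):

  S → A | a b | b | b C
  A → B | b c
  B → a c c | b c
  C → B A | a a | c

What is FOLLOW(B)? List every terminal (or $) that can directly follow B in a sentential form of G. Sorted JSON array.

FIRST iteration:
pass 1:
  A via A→b c: +{b}
  B via B→a c c: +{a}
  B via B→b c: +{b}
  C via C→B A: +{a,b}
  C via C→c: +{c}
  S via S→A: +{b}
  S via S→a b: +{a}
  FIRST[S]={a,b}  FIRST[A]={b}  FIRST[B]={a,b}  FIRST[C]={a,b,c}
pass 2:
  A via A→B: +{a}
  FIRST[S]={a,b}  FIRST[A]={a,b}  FIRST[B]={a,b}  FIRST[C]={a,b,c}
pass 3: (stable)
  FIRST[S]={a,b}  FIRST[A]={a,b}  FIRST[B]={a,b}  FIRST[C]={a,b,c}

FOLLOW iteration:
FOLLOW(S) := {$}
round 1:
  C→B A: FOLLOW(B) ⊇ FIRST(A) = {a,b}; new: +{a,b}
  S→A: FOLLOW(A) ⊇ FOLLOW(S) ⊇ {$}; new: +{$}
  S→b C: FOLLOW(C) ⊇ FOLLOW(S) ⊇ {$}; new: +{$}
  FOLLOW[S]={$}  FOLLOW[A]={$}  FOLLOW[B]={a,b}  FOLLOW[C]={$}
round 2:
  A→B: FOLLOW(B) ⊇ FOLLOW(A) ⊇ {$}; new: +{$}
  FOLLOW[S]={$}  FOLLOW[A]={$}  FOLLOW[B]={$,a,b}  FOLLOW[C]={$}
round 3: (stable)
  FOLLOW[S]={$}  FOLLOW[A]={$}  FOLLOW[B]={$,a,b}  FOLLOW[C]={$}

FOLLOW(B) = ["$", "a", "b"]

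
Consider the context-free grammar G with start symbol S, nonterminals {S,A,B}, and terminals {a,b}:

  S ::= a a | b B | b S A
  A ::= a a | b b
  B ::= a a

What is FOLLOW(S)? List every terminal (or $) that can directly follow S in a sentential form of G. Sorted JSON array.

FIRST sets, iterate to fixpoint:
[1]
  A via A→a a: +{a}
  A via A→b b: +{b}
  B via B→a a: +{a}
  S via S→a a: +{a}
  S via S→b B: +{b}
  S: {a,b}  A: {a,b}  B: {a}
[2] — fixpoint
  S: {a,b}  A: {a,b}  B: {a}

FOLLOW sets:
FOLLOW(S) := {$}
pass 1:
  S→b B: FOLLOW(B) ⊇ FOLLOW(S) ⊇ {$}; new: +{$}
  S→b S A: FOLLOW(S) ⊇ FIRST(A) = {a,b}; new: +{a,b}
  S→b S A: FOLLOW(A) ⊇ FOLLOW(S) ⊇ {$,a,b}; new: +{$,a,b}
  FOLLOW[S]={$,a,b}  FOLLOW[A]={$,a,b}  FOLLOW[B]={$}
pass 2:
  S→b B: FOLLOW(B) ⊇ FOLLOW(S) ⊇ {$,a,b}; new: +{a,b}
  FOLLOW[S]={$,a,b}  FOLLOW[A]={$,a,b}  FOLLOW[B]={$,a,b}
pass 3: done
  FOLLOW[S]={$,a,b}  FOLLOW[A]={$,a,b}  FOLLOW[B]={$,a,b}

FOLLOW(S) = ["$", "a", "b"]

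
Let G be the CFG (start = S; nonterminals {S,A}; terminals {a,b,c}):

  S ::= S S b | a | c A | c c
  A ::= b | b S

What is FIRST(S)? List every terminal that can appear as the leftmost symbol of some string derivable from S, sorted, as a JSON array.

FIRST sets, iterate to fixpoint:
iter 1:
  A via A→b: +{b}
  S via S→a: +{a}
  S via S→c A: +{c}
  FIRST[S]={a,c}  FIRST[A]={b}
iter 2: done
  FIRST[S]={a,c}  FIRST[A]={b}

FIRST(S) = ["a", "c"]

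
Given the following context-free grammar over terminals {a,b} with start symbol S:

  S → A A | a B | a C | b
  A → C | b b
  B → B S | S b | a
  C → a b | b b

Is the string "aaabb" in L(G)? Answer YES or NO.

CNF form of G:
  S -> A A | T0 B | T0 C | b
  A -> T0 T1 | T1 T1
  B -> B S | S T1 | a
  C -> T0 T1 | T1 T1
  T0 -> a
  T1 -> b

CYK fill:
  [0..0]={B,T0}  "a"  orig:{B}
  [1..1]={B,T0}  "a"  orig:{B}
  [2..2]={B,T0}  "a"  orig:{B}
  [3..3]={S,T1}  "b"  orig:{S}
  [4..4]={S,T1}  "b"  orig:{S}
  [0..1]={S}  "aa"
  [1..2]={S}  "aa"
  [2..3]={A,B,C}  "ab"
  [3..4]={A,B,C}  "bb"
  [0..2]={B}  "aaa"
  [1..3]={B,S}  "aab"
  [2..4]={B,S}  "abb"
  [0..3]={B,S}  "aaab"
  [1..4]={B,S}  "aabb"
  [0..4]={B,S}  "aaabb"

S ∈ T[0,4] ⇒ YES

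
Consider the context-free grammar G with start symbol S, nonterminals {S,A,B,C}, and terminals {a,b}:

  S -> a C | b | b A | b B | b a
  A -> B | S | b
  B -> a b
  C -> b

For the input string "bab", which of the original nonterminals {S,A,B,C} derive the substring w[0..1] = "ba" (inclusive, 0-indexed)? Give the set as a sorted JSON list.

Convert to CNF:
  S -> T0 C | T1 A | T1 B | T1 T0 | b
  A -> T0 C | T0 T1 | T1 A | T1 B | T1 T0 | b
  B -> T0 T1
  C -> b
  T0 -> a
  T1 -> b

Fill CYK table bottom-up, restricted to cells inside w[0..1]:
  cell(0,0) b: {A,C,S,T1}  orig:{A,C,S}
  cell(1,1) a: {T0}  orig:{}
  cell(0,1) ba: {A,S}

Original NTs in T[0,1] deriving "ba": ["A", "S"]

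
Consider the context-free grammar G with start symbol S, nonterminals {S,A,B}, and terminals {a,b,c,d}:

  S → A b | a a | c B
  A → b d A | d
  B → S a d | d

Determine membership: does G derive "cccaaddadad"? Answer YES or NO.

CNF form of G:
  S -> A T0 | T2 T2 | T3 B
  A -> T0 X4 | d
  B -> S X5 | d
  T0 -> b
  T1 -> d
  T2 -> a
  T3 -> c
  X4 -> T1 A
  X5 -> T2 T1

CYK fill:
  T[0,0] 'c' = {T3}  orig:{}
  T[1,1] 'c' = {T3}  orig:{}
  T[2,2] 'c' = {T3}  orig:{}
  T[3,3] 'a' = {T2}  orig:{}
  T[4,4] 'a' = {T2}  orig:{}
  T[5,5] 'd' = {A,B,T1}  orig:{A,B}
  T[6,6] 'd' = {A,B,T1}  orig:{A,B}
  T[7,7] 'a' = {T2}  orig:{}
  T[8,8] 'd' = {A,B,T1}  orig:{A,B}
  T[9,9] 'a' = {T2}  orig:{}
  T[10,10] 'd' = {A,B,T1}  orig:{A,B}
  T[0,1] 'cc' = ∅
  T[1,2] 'cc' = ∅
  T[2,3] 'ca' = ∅
  T[3,4] 'aa' = {S}
  T[4,5] 'ad' = {X5}  orig:{}
  T[5,6] 'dd' = {X4}  orig:{}
  T[6,7] 'da' = ∅
  T[7,8] 'ad' = {X5}  orig:{}
  T[8,9] 'da' = ∅
  T[9,10] 'ad' = {X5}  orig:{}
  T[0,2] 'ccc' = ∅
  T[1,3] 'cca' = ∅
  T[2,4] 'caa' = ∅
  T[3,5] 'aad' = ∅
  T[4,6] 'add' = ∅
  T[5,7] 'dda' = ∅
  T[6,8] 'dad' = ∅
  T[7,9] 'ada' = ∅
  T[8,10] 'dad' = ∅
  T[0,3] 'ccca' = ∅
  T[1,4] 'ccaa' = ∅
  T[2,5] 'caad' = ∅
  T[3,6] 'aadd' = ∅
  T[4,7] 'adda' = ∅
  T[5,8] 'ddad' = ∅
  T[6,9] 'dada' = ∅
  T[7,10] 'adad' = ∅
  T[0,4] 'cccaa' = ∅
  T[1,5] 'ccaad' = ∅
  T[2,6] 'caadd' = ∅
  T[3,7] 'aadda' = ∅
  T[4,8] 'addad' = ∅
  T[5,9] 'ddada' = ∅
  T[6,10] 'dadad' = ∅
  T[0,5] 'cccaad' = ∅
  T[1,6] 'ccaadd' = ∅
  T[2,7] 'caadda' = ∅
  T[3,8] 'aaddad' = ∅
  T[4,9] 'addada' = ∅
  T[5,10] 'ddadad' = ∅
  T[0,6] 'cccaadd' = ∅
  T[1,7] 'ccaadda' = ∅
  T[2,8] 'caaddad' = ∅
  T[3,9] 'aaddada' = ∅
  T[4,10] 'addadad' = ∅
  T[0,7] 'cccaadda' = ∅
  T[1,8] 'ccaaddad' = ∅
  T[2,9] 'caaddada' = ∅
  T[3,10] 'aaddadad' = ∅
  T[0,8] 'cccaaddad' = ∅
  T[1,9] 'ccaaddada' = ∅
  T[2,10] 'caaddadad' = ∅
  T[0,9] 'cccaaddada' = ∅
  T[1,10] 'ccaaddadad' = ∅
  T[0,10] 'cccaaddadad' = ∅

S ∉ T[0,10] ⇒ NO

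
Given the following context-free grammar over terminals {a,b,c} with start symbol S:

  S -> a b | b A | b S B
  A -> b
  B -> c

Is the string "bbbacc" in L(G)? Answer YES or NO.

Convert to CNF:
  S -> T0 T1 | T1 A | T1 X2
  A -> b
  B -> c
  T0 -> a
  T1 -> b
  X2 -> S B

CYK table (by increasing span):
  T[0,0] 'b' = {A,T1}  orig:{A}
  T[1,1] 'b' = {A,T1}  orig:{A}
  T[2,2] 'b' = {A,T1}  orig:{A}
  T[3,3] 'a' = {T0}  orig:{}
  T[4,4] 'c' = {B}
  T[5,5] 'c' = {B}
  T[0,1] 'bb' = {S}
  T[1,2] 'bb' = {S}
  T[2,3] 'ba' = ∅
  T[3,4] 'ac' = ∅
  T[4,5] 'cc' = ∅
  T[0,2] 'bbb' = ∅
  T[1,3] 'bba' = ∅
  T[2,4] 'bac' = ∅
  T[3,5] 'acc' = ∅
  T[0,3] 'bbba' = ∅
  T[1,4] 'bbac' = ∅
  T[2,5] 'bacc' = ∅
  T[0,4] 'bbbac' = ∅
  T[1,5] 'bbacc' = ∅
  T[0,5] 'bbbacc' = ∅

S ∉ T[0,5] ⇒ NO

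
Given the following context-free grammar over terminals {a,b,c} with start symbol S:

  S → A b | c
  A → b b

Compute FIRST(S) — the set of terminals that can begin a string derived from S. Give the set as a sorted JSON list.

FIRST sets, iterate to fixpoint:
[1]
  A via A→b b: +{b}
  S via S→A b: +{b}
  S via S→c: +{c}
  FIRST[S]={b,c}  FIRST[A]={b}
[2] (no change)
  FIRST[S]={b,c}  FIRST[A]={b}

FIRST(S) = ["b", "c"]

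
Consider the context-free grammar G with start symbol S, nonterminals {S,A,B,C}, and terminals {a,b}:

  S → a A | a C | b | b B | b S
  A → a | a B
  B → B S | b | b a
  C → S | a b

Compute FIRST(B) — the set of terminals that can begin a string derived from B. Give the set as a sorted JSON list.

FIRST iteration:
[1]
  A via A→a: +{a}
  B via B→b: +{b}
  C via C→a b: +{a}
  S via S→a A: +{a}
  S via S→b: +{b}
  FIRST(S)={a,b}  FIRST(A)={a}  FIRST(B)={b}  FIRST(C)={a}
[2]
  C via C→S: +{b}
  FIRST(S)={a,b}  FIRST(A)={a}  FIRST(B)={b}  FIRST(C)={a,b}
[3] — fixpoint
  FIRST(S)={a,b}  FIRST(A)={a}  FIRST(B)={b}  FIRST(C)={a,b}

FIRST(B) = ["b"]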